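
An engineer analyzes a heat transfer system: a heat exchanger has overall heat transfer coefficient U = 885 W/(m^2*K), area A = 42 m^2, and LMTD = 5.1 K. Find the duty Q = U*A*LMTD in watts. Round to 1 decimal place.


Q = U * A * LMTD
Q = 885 * 42 * 5.1
Q = 189567.0 W


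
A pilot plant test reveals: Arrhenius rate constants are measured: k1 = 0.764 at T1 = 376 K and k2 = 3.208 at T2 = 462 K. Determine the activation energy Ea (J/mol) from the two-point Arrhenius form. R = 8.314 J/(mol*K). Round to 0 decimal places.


Ea = R * ln(k2/k1) / (1/T1 - 1/T2)
ln(k2/k1) = ln(3.208/0.764) = 1.4348352
1/T1 - 1/T2 = 1/376 - 1/462 = 0.000495072304
Ea = 8.314 * 1.4348352 / 0.000495072304
Ea = 24096 J/mol


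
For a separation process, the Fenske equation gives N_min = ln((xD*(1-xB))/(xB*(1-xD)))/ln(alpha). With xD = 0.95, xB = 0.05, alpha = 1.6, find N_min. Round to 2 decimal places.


N_min = ln((xD*(1-xB))/(xB*(1-xD))) / ln(alpha)
Numerator inside ln: 0.9025 / 0.0025 = 361.0
ln(361.0) = 5.888878
ln(alpha) = ln(1.6) = 0.470004
N_min = 5.888878 / 0.470004 = 12.53


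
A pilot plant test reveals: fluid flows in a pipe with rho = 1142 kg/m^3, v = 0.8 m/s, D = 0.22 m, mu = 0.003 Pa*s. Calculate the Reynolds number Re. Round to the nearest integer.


Re = rho * v * D / mu
Re = 1142 * 0.8 * 0.22 / 0.003
Re = 200.992 / 0.003
Re = 66997


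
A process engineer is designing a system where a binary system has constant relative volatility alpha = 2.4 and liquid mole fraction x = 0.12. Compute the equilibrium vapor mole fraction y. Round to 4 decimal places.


y = alpha*x / (1 + (alpha-1)*x)
y = 2.4*0.12 / (1 + (2.4-1)*0.12)
y = 0.288 / (1 + 0.168)
y = 0.288 / 1.168
y = 0.2466


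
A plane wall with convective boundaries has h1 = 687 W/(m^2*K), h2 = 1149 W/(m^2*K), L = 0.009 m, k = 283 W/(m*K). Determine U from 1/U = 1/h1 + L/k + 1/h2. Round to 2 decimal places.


1/U = 1/h1 + L/k + 1/h2
1/U = 1/687 + 0.009/283 + 1/1149
1/U = 0.0014556041 + 3.18021e-05 + 0.000870322
1/U = 0.0023577282
U = 424.14 W/(m^2*K)


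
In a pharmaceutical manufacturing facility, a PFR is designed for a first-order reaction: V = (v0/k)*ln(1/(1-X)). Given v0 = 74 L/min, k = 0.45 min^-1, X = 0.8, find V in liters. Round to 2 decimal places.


V = (v0/k) * ln(1/(1-X))
V = (74/0.45) * ln(1/(1-0.8))
V = 164.444444 * ln(5.0)
V = 164.444444 * 1.609438
V = 264.66 L


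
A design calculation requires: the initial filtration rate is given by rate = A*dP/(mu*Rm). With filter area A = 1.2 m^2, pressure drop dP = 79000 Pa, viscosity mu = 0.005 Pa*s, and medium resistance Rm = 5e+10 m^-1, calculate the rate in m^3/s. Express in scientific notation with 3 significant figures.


rate = A * dP / (mu * Rm)
rate = 1.2 * 79000 / (0.005 * 5e+10)
rate = 94800.0 / 2.500e+08
rate = 3.79e-04 m^3/s


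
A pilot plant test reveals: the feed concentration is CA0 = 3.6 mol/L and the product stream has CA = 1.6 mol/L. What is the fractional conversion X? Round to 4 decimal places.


X = (CA0 - CA) / CA0
X = (3.6 - 1.6) / 3.6
X = 2.0 / 3.6
X = 0.5556


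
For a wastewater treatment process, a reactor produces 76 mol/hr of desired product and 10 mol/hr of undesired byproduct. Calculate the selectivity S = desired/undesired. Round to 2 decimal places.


S = desired product rate / undesired product rate
S = 76 / 10
S = 7.60


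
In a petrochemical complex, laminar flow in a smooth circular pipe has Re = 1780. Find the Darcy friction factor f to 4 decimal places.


f = 64 / Re
f = 64 / 1780
f = 0.0360


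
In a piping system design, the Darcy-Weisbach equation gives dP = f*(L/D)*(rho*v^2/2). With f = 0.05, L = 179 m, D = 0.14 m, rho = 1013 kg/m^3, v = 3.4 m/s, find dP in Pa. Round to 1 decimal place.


dP = f * (L/D) * (rho*v^2/2)
dP = 0.05 * (179/0.14) * (1013*3.4^2/2)
L/D = 1278.57142857
rho*v^2/2 = 1013*11.56/2 = 5855.14
dP = 0.05 * 1278.57142857 * 5855.14
dP = 374310.7 Pa


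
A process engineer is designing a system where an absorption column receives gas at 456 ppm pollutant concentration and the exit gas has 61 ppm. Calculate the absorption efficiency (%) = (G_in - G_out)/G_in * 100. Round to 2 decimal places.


Efficiency = (G_in - G_out) / G_in * 100%
Efficiency = (456 - 61) / 456 * 100
Efficiency = 395 / 456 * 100
Efficiency = 86.62%


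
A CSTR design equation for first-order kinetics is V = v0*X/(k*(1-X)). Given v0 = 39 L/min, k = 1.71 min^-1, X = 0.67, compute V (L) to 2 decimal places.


V = v0 * X / (k * (1 - X))
V = 39 * 0.67 / (1.71 * (1 - 0.67))
V = 26.13 / (1.71 * 0.33)
V = 26.13 / 0.5643
V = 46.31 L


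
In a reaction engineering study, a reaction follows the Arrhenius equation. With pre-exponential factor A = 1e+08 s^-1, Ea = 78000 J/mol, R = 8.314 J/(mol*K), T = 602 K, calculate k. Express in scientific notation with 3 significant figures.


k = A * exp(-Ea/(R*T))
k = 1e+08 * exp(-78000 / (8.314 * 602))
k = 1e+08 * exp(-15.584328)
k = 1.71e+01


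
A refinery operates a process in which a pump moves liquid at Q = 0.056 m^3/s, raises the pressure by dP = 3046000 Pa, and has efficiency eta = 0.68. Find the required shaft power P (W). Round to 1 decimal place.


P = Q * dP / eta
P = 0.056 * 3046000 / 0.68
P = 170576.0 / 0.68
P = 250847.1 W


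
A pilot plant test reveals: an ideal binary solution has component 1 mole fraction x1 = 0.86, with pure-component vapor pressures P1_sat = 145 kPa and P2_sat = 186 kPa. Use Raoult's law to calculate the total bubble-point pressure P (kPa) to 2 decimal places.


P = x1*P1_sat + x2*P2_sat
x2 = 1 - x1 = 1 - 0.86 = 0.14
P = 0.86*145 + 0.14*186
P = 124.7 + 26.04
P = 150.74 kPa


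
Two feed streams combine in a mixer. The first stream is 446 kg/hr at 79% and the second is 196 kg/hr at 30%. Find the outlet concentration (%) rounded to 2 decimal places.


Mass balance on solute: F1*x1 + F2*x2 = F3*x3
F3 = F1 + F2 = 446 + 196 = 642 kg/hr
x3 = (F1*x1 + F2*x2)/F3
x3 = (446*0.79 + 196*0.3) / 642
x3 = 64.04%


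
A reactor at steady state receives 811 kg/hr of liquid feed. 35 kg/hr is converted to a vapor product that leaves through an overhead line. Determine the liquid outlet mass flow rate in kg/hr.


Steady-state mass balance on the main outlet: F_out = F_in - F_removed
F_out = 811 - 35
F_out = 776 kg/hr


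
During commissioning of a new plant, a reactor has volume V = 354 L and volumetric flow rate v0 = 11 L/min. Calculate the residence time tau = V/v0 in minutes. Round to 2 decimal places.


tau = V / v0
tau = 354 / 11
tau = 32.18 min


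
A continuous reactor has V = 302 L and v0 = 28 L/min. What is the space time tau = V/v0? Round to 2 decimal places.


tau = V / v0
tau = 302 / 28
tau = 10.79 min


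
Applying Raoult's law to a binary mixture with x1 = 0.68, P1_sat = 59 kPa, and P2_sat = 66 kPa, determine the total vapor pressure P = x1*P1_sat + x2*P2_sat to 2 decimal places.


P = x1*P1_sat + x2*P2_sat
x2 = 1 - x1 = 1 - 0.68 = 0.32
P = 0.68*59 + 0.32*66
P = 40.12 + 21.12
P = 61.24 kPa


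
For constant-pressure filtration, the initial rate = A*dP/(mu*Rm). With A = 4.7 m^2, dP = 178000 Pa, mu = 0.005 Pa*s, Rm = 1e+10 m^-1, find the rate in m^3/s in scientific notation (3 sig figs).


rate = A * dP / (mu * Rm)
rate = 4.7 * 178000 / (0.005 * 1e+10)
rate = 836600.0 / 5.000e+07
rate = 1.67e-02 m^3/s


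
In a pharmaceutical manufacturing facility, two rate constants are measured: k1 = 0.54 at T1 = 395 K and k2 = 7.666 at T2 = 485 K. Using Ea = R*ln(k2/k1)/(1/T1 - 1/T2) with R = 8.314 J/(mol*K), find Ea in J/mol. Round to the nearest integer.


Ea = R * ln(k2/k1) / (1/T1 - 1/T2)
ln(k2/k1) = ln(7.666/0.54) = 2.6529811
1/T1 - 1/T2 = 1/395 - 1/485 = 0.0004697899
Ea = 8.314 * 2.6529811 / 0.0004697899
Ea = 46951 J/mol


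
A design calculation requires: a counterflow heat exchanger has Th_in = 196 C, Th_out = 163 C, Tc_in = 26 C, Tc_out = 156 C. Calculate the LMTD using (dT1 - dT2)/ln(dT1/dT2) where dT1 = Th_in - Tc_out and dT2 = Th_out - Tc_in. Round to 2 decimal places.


dT1 = Th_in - Tc_out = 196 - 156 = 40
dT2 = Th_out - Tc_in = 163 - 26 = 137
LMTD = (dT1 - dT2) / ln(dT1/dT2)
LMTD = (40 - 137) / ln(40/137)
LMTD = 78.79 K


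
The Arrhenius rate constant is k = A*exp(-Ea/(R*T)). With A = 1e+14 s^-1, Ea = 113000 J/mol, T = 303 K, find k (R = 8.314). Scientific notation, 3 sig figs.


k = A * exp(-Ea/(R*T))
k = 1e+14 * exp(-113000 / (8.314 * 303))
k = 1e+14 * exp(-44.856542)
k = 3.30e-06


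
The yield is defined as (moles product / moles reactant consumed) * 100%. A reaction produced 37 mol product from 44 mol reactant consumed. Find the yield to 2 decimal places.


Yield = (moles product / moles consumed) * 100%
Yield = (37 / 44) * 100
Yield = 0.8409 * 100
Yield = 84.09%


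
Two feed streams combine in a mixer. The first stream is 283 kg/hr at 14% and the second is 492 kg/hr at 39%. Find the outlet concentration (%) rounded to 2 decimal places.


Mass balance on solute: F1*x1 + F2*x2 = F3*x3
F3 = F1 + F2 = 283 + 492 = 775 kg/hr
x3 = (F1*x1 + F2*x2)/F3
x3 = (283*0.14 + 492*0.39) / 775
x3 = 29.87%


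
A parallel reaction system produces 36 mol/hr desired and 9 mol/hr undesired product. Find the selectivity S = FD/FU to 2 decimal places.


S = desired product rate / undesired product rate
S = 36 / 9
S = 4.00


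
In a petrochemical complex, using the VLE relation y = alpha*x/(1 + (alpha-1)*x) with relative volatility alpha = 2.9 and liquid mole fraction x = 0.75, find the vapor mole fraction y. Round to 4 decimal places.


y = alpha*x / (1 + (alpha-1)*x)
y = 2.9*0.75 / (1 + (2.9-1)*0.75)
y = 2.175 / (1 + 1.425)
y = 2.175 / 2.425
y = 0.8969


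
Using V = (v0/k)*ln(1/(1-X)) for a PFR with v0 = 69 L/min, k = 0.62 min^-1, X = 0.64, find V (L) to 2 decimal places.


V = (v0/k) * ln(1/(1-X))
V = (69/0.62) * ln(1/(1-0.64))
V = 111.290323 * ln(2.777778)
V = 111.290323 * 1.021651
V = 113.70 L


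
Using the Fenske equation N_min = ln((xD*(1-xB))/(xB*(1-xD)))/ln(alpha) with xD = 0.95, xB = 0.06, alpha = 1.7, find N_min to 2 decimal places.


N_min = ln((xD*(1-xB))/(xB*(1-xD))) / ln(alpha)
Numerator inside ln: 0.893 / 0.003 = 297.666667
ln(297.666667) = 5.695974
ln(alpha) = ln(1.7) = 0.530628
N_min = 5.695974 / 0.530628 = 10.73


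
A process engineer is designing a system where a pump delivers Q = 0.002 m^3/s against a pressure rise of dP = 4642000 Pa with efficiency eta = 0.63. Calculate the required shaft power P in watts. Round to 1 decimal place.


P = Q * dP / eta
P = 0.002 * 4642000 / 0.63
P = 9284.0 / 0.63
P = 14736.5 W


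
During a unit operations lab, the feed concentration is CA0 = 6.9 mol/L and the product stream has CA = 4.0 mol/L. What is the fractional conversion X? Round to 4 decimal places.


X = (CA0 - CA) / CA0
X = (6.9 - 4.0) / 6.9
X = 2.9 / 6.9
X = 0.4203


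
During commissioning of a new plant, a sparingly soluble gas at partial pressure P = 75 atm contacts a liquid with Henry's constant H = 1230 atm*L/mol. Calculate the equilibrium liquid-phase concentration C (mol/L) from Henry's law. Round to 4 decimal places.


C = P / H
C = 75 / 1230
C = 0.0610 mol/L


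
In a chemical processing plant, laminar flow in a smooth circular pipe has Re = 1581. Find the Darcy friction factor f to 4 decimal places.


f = 64 / Re
f = 64 / 1581
f = 0.0405


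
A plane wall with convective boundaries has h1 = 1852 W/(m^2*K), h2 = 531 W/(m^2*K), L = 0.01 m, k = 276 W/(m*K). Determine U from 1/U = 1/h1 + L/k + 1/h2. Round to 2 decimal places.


1/U = 1/h1 + L/k + 1/h2
1/U = 1/1852 + 0.01/276 + 1/531
1/U = 0.0005399568 + 3.62319e-05 + 0.0018832392
1/U = 0.0024594279
U = 406.60 W/(m^2*K)


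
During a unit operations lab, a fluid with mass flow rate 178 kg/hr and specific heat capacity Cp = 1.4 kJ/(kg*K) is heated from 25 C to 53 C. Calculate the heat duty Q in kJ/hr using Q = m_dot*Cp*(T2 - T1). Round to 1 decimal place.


Q = m_dot * Cp * (T2 - T1)
Q = 178 * 1.4 * (53 - 25)
Q = 178 * 1.4 * 28
Q = 6977.6 kJ/hr


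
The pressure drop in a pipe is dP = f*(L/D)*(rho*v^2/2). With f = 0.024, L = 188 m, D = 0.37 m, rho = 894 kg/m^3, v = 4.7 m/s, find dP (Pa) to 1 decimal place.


dP = f * (L/D) * (rho*v^2/2)
dP = 0.024 * (188/0.37) * (894*4.7^2/2)
L/D = 508.10810811
rho*v^2/2 = 894*22.09/2 = 9874.23
dP = 0.024 * 508.10810811 * 9874.23
dP = 120412.2 Pa


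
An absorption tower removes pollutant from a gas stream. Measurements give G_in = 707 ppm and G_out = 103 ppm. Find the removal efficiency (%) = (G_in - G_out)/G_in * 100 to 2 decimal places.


Efficiency = (G_in - G_out) / G_in * 100%
Efficiency = (707 - 103) / 707 * 100
Efficiency = 604 / 707 * 100
Efficiency = 85.43%


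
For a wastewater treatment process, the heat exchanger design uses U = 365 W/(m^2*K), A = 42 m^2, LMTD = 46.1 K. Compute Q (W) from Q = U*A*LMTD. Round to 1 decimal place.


Q = U * A * LMTD
Q = 365 * 42 * 46.1
Q = 706713.0 W


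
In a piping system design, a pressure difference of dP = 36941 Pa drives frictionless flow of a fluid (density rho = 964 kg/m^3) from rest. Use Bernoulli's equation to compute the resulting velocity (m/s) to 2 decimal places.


v = sqrt(2*dP/rho)
v = sqrt(2*36941/964)
v = sqrt(76.641079)
v = 8.75 m/s


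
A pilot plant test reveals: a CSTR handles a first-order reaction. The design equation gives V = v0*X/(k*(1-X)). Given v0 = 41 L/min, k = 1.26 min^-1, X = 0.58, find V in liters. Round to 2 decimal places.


V = v0 * X / (k * (1 - X))
V = 41 * 0.58 / (1.26 * (1 - 0.58))
V = 23.78 / (1.26 * 0.42)
V = 23.78 / 0.5292
V = 44.94 L


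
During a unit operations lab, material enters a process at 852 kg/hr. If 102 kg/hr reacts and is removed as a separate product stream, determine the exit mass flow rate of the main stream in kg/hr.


Steady-state mass balance on the main outlet: F_out = F_in - F_removed
F_out = 852 - 102
F_out = 750 kg/hr


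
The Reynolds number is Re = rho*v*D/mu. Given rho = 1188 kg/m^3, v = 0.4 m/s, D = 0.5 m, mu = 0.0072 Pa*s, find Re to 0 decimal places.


Re = rho * v * D / mu
Re = 1188 * 0.4 * 0.5 / 0.0072
Re = 237.6 / 0.0072
Re = 33000


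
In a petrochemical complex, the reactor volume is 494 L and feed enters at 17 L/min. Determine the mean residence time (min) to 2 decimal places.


tau = V / v0
tau = 494 / 17
tau = 29.06 min


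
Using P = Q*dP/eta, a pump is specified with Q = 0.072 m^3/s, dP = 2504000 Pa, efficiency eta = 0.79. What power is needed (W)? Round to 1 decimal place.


P = Q * dP / eta
P = 0.072 * 2504000 / 0.79
P = 180288.0 / 0.79
P = 228212.7 W


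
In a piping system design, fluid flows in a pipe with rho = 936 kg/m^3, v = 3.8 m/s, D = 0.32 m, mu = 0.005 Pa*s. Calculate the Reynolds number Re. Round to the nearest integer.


Re = rho * v * D / mu
Re = 936 * 3.8 * 0.32 / 0.005
Re = 1138.176 / 0.005
Re = 227635


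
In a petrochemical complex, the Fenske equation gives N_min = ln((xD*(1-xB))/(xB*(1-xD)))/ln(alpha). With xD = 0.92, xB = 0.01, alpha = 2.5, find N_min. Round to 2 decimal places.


N_min = ln((xD*(1-xB))/(xB*(1-xD))) / ln(alpha)
Numerator inside ln: 0.9108 / 0.0008 = 1138.5
ln(1138.5) = 7.037467
ln(alpha) = ln(2.5) = 0.916291
N_min = 7.037467 / 0.916291 = 7.68


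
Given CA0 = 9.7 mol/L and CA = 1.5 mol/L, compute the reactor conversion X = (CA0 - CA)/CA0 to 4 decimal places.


X = (CA0 - CA) / CA0
X = (9.7 - 1.5) / 9.7
X = 8.2 / 9.7
X = 0.8454


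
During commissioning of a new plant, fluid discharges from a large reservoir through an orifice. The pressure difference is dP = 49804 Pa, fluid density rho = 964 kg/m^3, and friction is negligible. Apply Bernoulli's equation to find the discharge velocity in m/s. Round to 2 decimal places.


v = sqrt(2*dP/rho)
v = sqrt(2*49804/964)
v = sqrt(103.327801)
v = 10.17 m/s


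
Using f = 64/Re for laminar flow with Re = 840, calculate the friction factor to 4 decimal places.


f = 64 / Re
f = 64 / 840
f = 0.0762


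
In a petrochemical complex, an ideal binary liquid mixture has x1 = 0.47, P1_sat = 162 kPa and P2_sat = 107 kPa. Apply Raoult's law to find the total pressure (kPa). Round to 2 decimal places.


P = x1*P1_sat + x2*P2_sat
x2 = 1 - x1 = 1 - 0.47 = 0.53
P = 0.47*162 + 0.53*107
P = 76.14 + 56.71
P = 132.85 kPa


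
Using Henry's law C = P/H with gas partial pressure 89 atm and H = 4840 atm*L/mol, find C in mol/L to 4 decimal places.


C = P / H
C = 89 / 4840
C = 0.0184 mol/L


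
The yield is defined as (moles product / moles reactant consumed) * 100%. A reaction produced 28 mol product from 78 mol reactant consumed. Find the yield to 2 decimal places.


Yield = (moles product / moles consumed) * 100%
Yield = (28 / 78) * 100
Yield = 0.359 * 100
Yield = 35.90%


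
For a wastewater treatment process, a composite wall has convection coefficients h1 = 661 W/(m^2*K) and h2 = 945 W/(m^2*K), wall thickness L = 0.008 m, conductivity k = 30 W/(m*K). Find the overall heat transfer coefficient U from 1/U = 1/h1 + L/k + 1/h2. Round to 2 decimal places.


1/U = 1/h1 + L/k + 1/h2
1/U = 1/661 + 0.008/30 + 1/945
1/U = 0.0015128593 + 0.0002666667 + 0.0010582011
1/U = 0.0028377271
U = 352.39 W/(m^2*K)


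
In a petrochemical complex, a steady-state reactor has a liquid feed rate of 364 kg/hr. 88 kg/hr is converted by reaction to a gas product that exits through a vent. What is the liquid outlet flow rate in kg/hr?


Steady-state mass balance on the main outlet: F_out = F_in - F_removed
F_out = 364 - 88
F_out = 276 kg/hr


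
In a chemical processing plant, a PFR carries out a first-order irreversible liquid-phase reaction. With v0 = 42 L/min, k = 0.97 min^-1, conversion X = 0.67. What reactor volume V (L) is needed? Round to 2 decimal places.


V = (v0/k) * ln(1/(1-X))
V = (42/0.97) * ln(1/(1-0.67))
V = 43.298969 * ln(3.030303)
V = 43.298969 * 1.108663
V = 48.00 L


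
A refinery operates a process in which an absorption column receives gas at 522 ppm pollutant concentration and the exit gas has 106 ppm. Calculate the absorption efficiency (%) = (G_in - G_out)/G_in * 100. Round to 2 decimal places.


Efficiency = (G_in - G_out) / G_in * 100%
Efficiency = (522 - 106) / 522 * 100
Efficiency = 416 / 522 * 100
Efficiency = 79.69%


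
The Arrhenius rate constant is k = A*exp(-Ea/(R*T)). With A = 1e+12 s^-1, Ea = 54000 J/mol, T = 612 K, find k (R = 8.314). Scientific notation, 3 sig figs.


k = A * exp(-Ea/(R*T))
k = 1e+12 * exp(-54000 / (8.314 * 612))
k = 1e+12 * exp(-10.612857)
k = 2.46e+07


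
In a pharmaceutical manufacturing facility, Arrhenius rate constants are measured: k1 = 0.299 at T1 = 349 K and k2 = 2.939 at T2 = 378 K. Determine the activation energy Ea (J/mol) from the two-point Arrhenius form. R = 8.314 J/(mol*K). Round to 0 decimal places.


Ea = R * ln(k2/k1) / (1/T1 - 1/T2)
ln(k2/k1) = ln(2.939/0.299) = 2.2853811
1/T1 - 1/T2 = 1/349 - 1/378 = 0.000219826867
Ea = 8.314 * 2.2853811 / 0.000219826867
Ea = 86435 J/mol


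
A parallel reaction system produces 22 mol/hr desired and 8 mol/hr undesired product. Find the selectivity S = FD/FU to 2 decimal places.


S = desired product rate / undesired product rate
S = 22 / 8
S = 2.75


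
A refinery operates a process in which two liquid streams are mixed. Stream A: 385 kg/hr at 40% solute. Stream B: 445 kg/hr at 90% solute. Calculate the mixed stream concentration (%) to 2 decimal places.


Mass balance on solute: F1*x1 + F2*x2 = F3*x3
F3 = F1 + F2 = 385 + 445 = 830 kg/hr
x3 = (F1*x1 + F2*x2)/F3
x3 = (385*0.4 + 445*0.9) / 830
x3 = 66.81%


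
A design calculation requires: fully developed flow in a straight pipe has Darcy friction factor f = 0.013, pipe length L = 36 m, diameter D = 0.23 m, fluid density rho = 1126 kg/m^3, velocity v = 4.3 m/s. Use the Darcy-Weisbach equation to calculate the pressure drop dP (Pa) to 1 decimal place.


dP = f * (L/D) * (rho*v^2/2)
dP = 0.013 * (36/0.23) * (1126*4.3^2/2)
L/D = 156.52173913
rho*v^2/2 = 1126*18.49/2 = 10409.87
dP = 0.013 * 156.52173913 * 10409.87
dP = 21181.8 Pa


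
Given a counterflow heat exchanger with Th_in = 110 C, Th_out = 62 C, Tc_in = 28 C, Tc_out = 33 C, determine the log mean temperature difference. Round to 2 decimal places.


dT1 = Th_in - Tc_out = 110 - 33 = 77
dT2 = Th_out - Tc_in = 62 - 28 = 34
LMTD = (dT1 - dT2) / ln(dT1/dT2)
LMTD = (77 - 34) / ln(77/34)
LMTD = 52.60 K


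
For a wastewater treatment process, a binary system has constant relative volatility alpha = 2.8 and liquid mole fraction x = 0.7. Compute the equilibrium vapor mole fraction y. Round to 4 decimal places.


y = alpha*x / (1 + (alpha-1)*x)
y = 2.8*0.7 / (1 + (2.8-1)*0.7)
y = 1.96 / (1 + 1.26)
y = 1.96 / 2.26
y = 0.8673


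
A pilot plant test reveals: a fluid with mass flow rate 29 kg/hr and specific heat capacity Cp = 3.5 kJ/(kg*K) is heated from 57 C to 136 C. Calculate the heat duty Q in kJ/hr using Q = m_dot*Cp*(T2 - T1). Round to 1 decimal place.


Q = m_dot * Cp * (T2 - T1)
Q = 29 * 3.5 * (136 - 57)
Q = 29 * 3.5 * 79
Q = 8018.5 kJ/hr


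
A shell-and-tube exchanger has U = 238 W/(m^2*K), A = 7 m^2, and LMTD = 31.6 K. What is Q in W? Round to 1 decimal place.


Q = U * A * LMTD
Q = 238 * 7 * 31.6
Q = 52645.6 W


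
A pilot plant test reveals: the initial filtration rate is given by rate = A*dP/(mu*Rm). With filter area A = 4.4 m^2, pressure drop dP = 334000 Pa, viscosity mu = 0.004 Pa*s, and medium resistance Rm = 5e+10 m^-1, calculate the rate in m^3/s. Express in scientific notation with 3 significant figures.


rate = A * dP / (mu * Rm)
rate = 4.4 * 334000 / (0.004 * 5e+10)
rate = 1469600.0 / 2.000e+08
rate = 7.35e-03 m^3/s


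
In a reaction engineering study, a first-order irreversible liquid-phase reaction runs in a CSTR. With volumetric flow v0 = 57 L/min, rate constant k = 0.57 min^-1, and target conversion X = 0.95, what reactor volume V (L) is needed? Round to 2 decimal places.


V = v0 * X / (k * (1 - X))
V = 57 * 0.95 / (0.57 * (1 - 0.95))
V = 54.15 / (0.57 * 0.05)
V = 54.15 / 0.0285
V = 1900.00 L


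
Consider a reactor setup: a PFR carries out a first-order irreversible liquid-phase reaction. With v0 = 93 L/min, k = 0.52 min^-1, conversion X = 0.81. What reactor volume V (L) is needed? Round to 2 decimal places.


V = (v0/k) * ln(1/(1-X))
V = (93/0.52) * ln(1/(1-0.81))
V = 178.846154 * ln(5.263158)
V = 178.846154 * 1.660731
V = 297.02 L


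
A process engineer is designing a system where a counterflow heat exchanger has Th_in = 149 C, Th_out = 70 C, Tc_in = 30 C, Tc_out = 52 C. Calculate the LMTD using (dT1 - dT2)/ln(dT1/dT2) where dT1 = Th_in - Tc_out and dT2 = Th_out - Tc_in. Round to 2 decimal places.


dT1 = Th_in - Tc_out = 149 - 52 = 97
dT2 = Th_out - Tc_in = 70 - 30 = 40
LMTD = (dT1 - dT2) / ln(dT1/dT2)
LMTD = (97 - 40) / ln(97/40)
LMTD = 64.35 K


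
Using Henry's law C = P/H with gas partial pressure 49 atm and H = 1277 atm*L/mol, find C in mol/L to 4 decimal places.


C = P / H
C = 49 / 1277
C = 0.0384 mol/L


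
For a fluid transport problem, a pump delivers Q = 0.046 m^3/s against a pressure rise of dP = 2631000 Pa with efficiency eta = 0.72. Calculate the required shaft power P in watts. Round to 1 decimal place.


P = Q * dP / eta
P = 0.046 * 2631000 / 0.72
P = 121026.0 / 0.72
P = 168091.7 W


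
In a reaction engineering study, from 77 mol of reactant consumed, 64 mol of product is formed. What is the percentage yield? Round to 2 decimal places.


Yield = (moles product / moles consumed) * 100%
Yield = (64 / 77) * 100
Yield = 0.8312 * 100
Yield = 83.12%


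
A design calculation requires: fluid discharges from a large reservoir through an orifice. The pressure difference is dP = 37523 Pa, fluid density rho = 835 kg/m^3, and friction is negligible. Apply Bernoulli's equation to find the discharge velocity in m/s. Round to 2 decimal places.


v = sqrt(2*dP/rho)
v = sqrt(2*37523/835)
v = sqrt(89.875449)
v = 9.48 m/s


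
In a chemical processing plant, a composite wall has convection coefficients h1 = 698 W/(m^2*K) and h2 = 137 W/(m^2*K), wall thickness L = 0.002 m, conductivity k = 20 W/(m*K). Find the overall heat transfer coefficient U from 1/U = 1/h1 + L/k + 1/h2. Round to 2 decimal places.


1/U = 1/h1 + L/k + 1/h2
1/U = 1/698 + 0.002/20 + 1/137
1/U = 0.0014326648 + 0.0001 + 0.0072992701
1/U = 0.0088319349
U = 113.23 W/(m^2*K)


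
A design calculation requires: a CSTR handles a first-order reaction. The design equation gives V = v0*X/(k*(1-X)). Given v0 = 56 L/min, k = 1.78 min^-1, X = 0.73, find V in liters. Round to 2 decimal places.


V = v0 * X / (k * (1 - X))
V = 56 * 0.73 / (1.78 * (1 - 0.73))
V = 40.88 / (1.78 * 0.27)
V = 40.88 / 0.4806
V = 85.06 L


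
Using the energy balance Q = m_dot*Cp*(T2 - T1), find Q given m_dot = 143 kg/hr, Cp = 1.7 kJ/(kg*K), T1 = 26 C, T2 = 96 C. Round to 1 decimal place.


Q = m_dot * Cp * (T2 - T1)
Q = 143 * 1.7 * (96 - 26)
Q = 143 * 1.7 * 70
Q = 17017.0 kJ/hr


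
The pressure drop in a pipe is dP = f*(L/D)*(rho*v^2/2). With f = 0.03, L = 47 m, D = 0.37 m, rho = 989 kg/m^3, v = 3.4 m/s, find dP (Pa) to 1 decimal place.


dP = f * (L/D) * (rho*v^2/2)
dP = 0.03 * (47/0.37) * (989*3.4^2/2)
L/D = 127.02702703
rho*v^2/2 = 989*11.56/2 = 5716.42
dP = 0.03 * 127.02702703 * 5716.42
dP = 21784.2 Pa


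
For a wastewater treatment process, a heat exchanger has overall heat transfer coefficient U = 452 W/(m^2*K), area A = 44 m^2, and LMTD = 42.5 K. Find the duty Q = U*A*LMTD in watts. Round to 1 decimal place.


Q = U * A * LMTD
Q = 452 * 44 * 42.5
Q = 845240.0 W


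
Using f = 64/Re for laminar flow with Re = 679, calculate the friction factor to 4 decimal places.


f = 64 / Re
f = 64 / 679
f = 0.0943


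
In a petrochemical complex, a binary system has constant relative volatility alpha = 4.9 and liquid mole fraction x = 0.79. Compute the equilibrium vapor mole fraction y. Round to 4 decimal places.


y = alpha*x / (1 + (alpha-1)*x)
y = 4.9*0.79 / (1 + (4.9-1)*0.79)
y = 3.871 / (1 + 3.081)
y = 3.871 / 4.081
y = 0.9485


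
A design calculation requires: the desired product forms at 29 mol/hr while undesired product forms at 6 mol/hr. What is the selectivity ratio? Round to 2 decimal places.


S = desired product rate / undesired product rate
S = 29 / 6
S = 4.83


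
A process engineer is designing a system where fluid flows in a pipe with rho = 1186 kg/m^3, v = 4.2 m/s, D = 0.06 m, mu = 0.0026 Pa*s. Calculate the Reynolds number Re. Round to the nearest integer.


Re = rho * v * D / mu
Re = 1186 * 4.2 * 0.06 / 0.0026
Re = 298.872 / 0.0026
Re = 114951


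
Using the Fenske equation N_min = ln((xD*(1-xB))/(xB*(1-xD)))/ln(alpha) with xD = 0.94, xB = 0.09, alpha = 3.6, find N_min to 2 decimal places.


N_min = ln((xD*(1-xB))/(xB*(1-xD))) / ln(alpha)
Numerator inside ln: 0.8554 / 0.0054 = 158.407407
ln(158.407407) = 5.06517
ln(alpha) = ln(3.6) = 1.280934
N_min = 5.06517 / 1.280934 = 3.95


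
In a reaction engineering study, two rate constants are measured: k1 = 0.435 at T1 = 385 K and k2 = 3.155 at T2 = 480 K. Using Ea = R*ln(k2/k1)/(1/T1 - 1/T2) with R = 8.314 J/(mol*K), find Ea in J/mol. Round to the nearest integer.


Ea = R * ln(k2/k1) / (1/T1 - 1/T2)
ln(k2/k1) = ln(3.155/0.435) = 1.9813977
1/T1 - 1/T2 = 1/385 - 1/480 = 0.000514069264
Ea = 8.314 * 1.9813977 / 0.000514069264
Ea = 32045 J/mol


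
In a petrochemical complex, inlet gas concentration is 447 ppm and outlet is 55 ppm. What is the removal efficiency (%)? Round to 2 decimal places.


Efficiency = (G_in - G_out) / G_in * 100%
Efficiency = (447 - 55) / 447 * 100
Efficiency = 392 / 447 * 100
Efficiency = 87.70%


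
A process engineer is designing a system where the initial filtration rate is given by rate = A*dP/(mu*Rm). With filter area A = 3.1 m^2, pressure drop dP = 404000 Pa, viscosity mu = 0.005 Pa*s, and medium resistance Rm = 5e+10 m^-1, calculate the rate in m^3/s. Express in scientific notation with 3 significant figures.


rate = A * dP / (mu * Rm)
rate = 3.1 * 404000 / (0.005 * 5e+10)
rate = 1252400.0 / 2.500e+08
rate = 5.01e-03 m^3/s


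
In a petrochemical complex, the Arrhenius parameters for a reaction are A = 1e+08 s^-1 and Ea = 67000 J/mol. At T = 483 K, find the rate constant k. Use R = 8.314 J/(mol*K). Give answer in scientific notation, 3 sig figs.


k = A * exp(-Ea/(R*T))
k = 1e+08 * exp(-67000 / (8.314 * 483))
k = 1e+08 * exp(-16.684671)
k = 5.67e+00


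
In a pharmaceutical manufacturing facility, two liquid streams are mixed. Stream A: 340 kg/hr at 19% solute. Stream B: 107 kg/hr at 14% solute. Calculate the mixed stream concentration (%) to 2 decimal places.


Mass balance on solute: F1*x1 + F2*x2 = F3*x3
F3 = F1 + F2 = 340 + 107 = 447 kg/hr
x3 = (F1*x1 + F2*x2)/F3
x3 = (340*0.19 + 107*0.14) / 447
x3 = 17.80%


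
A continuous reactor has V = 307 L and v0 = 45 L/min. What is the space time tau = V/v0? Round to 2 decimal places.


tau = V / v0
tau = 307 / 45
tau = 6.82 min


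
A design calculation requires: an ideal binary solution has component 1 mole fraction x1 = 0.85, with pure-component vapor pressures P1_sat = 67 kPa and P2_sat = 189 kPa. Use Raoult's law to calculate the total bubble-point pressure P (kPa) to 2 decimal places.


P = x1*P1_sat + x2*P2_sat
x2 = 1 - x1 = 1 - 0.85 = 0.15
P = 0.85*67 + 0.15*189
P = 56.95 + 28.35
P = 85.30 kPa


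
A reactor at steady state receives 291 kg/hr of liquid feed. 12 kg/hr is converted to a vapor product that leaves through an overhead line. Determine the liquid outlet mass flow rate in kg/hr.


Steady-state mass balance on the main outlet: F_out = F_in - F_removed
F_out = 291 - 12
F_out = 279 kg/hr


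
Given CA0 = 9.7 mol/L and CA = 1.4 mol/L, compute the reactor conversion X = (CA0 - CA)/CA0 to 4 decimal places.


X = (CA0 - CA) / CA0
X = (9.7 - 1.4) / 9.7
X = 8.3 / 9.7
X = 0.8557


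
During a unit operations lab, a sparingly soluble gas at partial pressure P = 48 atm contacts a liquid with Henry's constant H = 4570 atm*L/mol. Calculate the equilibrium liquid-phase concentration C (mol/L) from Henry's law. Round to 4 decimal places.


C = P / H
C = 48 / 4570
C = 0.0105 mol/L


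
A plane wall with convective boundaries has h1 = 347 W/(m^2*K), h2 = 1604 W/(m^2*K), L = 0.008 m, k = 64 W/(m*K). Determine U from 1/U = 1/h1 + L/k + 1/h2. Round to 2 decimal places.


1/U = 1/h1 + L/k + 1/h2
1/U = 1/347 + 0.008/64 + 1/1604
1/U = 0.0028818444 + 0.000125 + 0.0006234414
1/U = 0.0036302858
U = 275.46 W/(m^2*K)


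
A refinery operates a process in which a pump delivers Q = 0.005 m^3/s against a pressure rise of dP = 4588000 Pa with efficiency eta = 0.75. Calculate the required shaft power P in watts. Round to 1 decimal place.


P = Q * dP / eta
P = 0.005 * 4588000 / 0.75
P = 22940.0 / 0.75
P = 30586.7 W


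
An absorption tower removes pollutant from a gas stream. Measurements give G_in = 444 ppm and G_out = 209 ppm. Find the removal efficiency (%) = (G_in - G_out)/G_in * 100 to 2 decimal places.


Efficiency = (G_in - G_out) / G_in * 100%
Efficiency = (444 - 209) / 444 * 100
Efficiency = 235 / 444 * 100
Efficiency = 52.93%


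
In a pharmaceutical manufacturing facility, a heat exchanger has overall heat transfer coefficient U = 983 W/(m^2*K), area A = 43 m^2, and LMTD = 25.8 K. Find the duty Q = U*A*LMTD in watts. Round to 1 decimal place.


Q = U * A * LMTD
Q = 983 * 43 * 25.8
Q = 1090540.2 W


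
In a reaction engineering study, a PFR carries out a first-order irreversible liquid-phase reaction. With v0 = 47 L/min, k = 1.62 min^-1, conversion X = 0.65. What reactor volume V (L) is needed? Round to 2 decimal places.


V = (v0/k) * ln(1/(1-X))
V = (47/1.62) * ln(1/(1-0.65))
V = 29.012346 * ln(2.857143)
V = 29.012346 * 1.049822
V = 30.46 L


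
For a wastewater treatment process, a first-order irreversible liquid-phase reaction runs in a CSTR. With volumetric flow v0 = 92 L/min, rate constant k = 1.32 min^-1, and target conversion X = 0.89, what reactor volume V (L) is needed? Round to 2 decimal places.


V = v0 * X / (k * (1 - X))
V = 92 * 0.89 / (1.32 * (1 - 0.89))
V = 81.88 / (1.32 * 0.11)
V = 81.88 / 0.1452
V = 563.91 L


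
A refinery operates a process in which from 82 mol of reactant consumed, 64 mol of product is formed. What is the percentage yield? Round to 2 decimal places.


Yield = (moles product / moles consumed) * 100%
Yield = (64 / 82) * 100
Yield = 0.7805 * 100
Yield = 78.05%


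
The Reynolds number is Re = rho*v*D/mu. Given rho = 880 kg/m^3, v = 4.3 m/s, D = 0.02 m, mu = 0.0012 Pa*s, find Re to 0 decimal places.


Re = rho * v * D / mu
Re = 880 * 4.3 * 0.02 / 0.0012
Re = 75.68 / 0.0012
Re = 63067


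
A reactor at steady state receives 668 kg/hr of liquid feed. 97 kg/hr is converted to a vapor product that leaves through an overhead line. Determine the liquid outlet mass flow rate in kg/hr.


Steady-state mass balance on the main outlet: F_out = F_in - F_removed
F_out = 668 - 97
F_out = 571 kg/hr


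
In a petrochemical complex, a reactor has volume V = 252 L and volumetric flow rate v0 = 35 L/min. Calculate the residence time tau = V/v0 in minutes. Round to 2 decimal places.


tau = V / v0
tau = 252 / 35
tau = 7.20 min


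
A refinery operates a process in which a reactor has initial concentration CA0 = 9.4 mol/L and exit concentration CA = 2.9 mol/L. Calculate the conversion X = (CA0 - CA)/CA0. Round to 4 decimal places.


X = (CA0 - CA) / CA0
X = (9.4 - 2.9) / 9.4
X = 6.5 / 9.4
X = 0.6915


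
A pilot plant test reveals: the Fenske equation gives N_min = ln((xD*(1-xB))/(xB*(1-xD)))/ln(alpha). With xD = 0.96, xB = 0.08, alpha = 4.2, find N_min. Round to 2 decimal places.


N_min = ln((xD*(1-xB))/(xB*(1-xD))) / ln(alpha)
Numerator inside ln: 0.8832 / 0.0032 = 276.0
ln(276.0) = 5.620401
ln(alpha) = ln(4.2) = 1.435085
N_min = 5.620401 / 1.435085 = 3.92


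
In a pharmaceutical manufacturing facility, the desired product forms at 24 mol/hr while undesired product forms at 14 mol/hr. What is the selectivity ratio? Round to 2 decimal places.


S = desired product rate / undesired product rate
S = 24 / 14
S = 1.71


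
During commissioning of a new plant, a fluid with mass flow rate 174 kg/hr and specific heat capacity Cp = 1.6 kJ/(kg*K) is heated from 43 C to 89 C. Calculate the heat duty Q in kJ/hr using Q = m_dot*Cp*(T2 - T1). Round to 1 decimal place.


Q = m_dot * Cp * (T2 - T1)
Q = 174 * 1.6 * (89 - 43)
Q = 174 * 1.6 * 46
Q = 12806.4 kJ/hr


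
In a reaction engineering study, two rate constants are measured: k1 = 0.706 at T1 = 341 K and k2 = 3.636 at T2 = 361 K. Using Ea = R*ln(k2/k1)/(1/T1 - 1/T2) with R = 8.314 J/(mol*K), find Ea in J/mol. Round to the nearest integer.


Ea = R * ln(k2/k1) / (1/T1 - 1/T2)
ln(k2/k1) = ln(3.636/0.706) = 1.6390242
1/T1 - 1/T2 = 1/341 - 1/361 = 0.000162468217
Ea = 8.314 * 1.6390242 / 0.000162468217
Ea = 83874 J/mol


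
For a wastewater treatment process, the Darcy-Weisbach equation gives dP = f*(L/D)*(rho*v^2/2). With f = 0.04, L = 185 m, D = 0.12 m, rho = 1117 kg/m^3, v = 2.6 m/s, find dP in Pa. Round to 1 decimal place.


dP = f * (L/D) * (rho*v^2/2)
dP = 0.04 * (185/0.12) * (1117*2.6^2/2)
L/D = 1541.66666667
rho*v^2/2 = 1117*6.76/2 = 3775.46
dP = 0.04 * 1541.66666667 * 3775.46
dP = 232820.0 Pa


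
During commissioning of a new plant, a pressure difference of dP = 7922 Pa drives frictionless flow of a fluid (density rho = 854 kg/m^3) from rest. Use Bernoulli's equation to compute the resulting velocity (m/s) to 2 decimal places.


v = sqrt(2*dP/rho)
v = sqrt(2*7922/854)
v = sqrt(18.552693)
v = 4.31 m/s


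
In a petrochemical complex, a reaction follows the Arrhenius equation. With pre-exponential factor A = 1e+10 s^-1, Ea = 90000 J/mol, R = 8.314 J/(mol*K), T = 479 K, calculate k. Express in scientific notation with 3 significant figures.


k = A * exp(-Ea/(R*T))
k = 1e+10 * exp(-90000 / (8.314 * 479))
k = 1e+10 * exp(-22.599403)
k = 1.53e+00


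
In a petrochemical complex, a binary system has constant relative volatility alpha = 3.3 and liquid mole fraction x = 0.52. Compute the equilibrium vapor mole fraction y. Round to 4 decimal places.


y = alpha*x / (1 + (alpha-1)*x)
y = 3.3*0.52 / (1 + (3.3-1)*0.52)
y = 1.716 / (1 + 1.196)
y = 1.716 / 2.196
y = 0.7814


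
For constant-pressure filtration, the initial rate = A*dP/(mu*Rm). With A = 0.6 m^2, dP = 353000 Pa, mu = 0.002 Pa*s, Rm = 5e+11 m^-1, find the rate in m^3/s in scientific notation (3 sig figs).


rate = A * dP / (mu * Rm)
rate = 0.6 * 353000 / (0.002 * 5e+11)
rate = 211800.0 / 1.000e+09
rate = 2.12e-04 m^3/s


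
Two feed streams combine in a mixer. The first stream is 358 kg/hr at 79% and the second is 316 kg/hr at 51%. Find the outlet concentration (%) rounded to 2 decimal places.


Mass balance on solute: F1*x1 + F2*x2 = F3*x3
F3 = F1 + F2 = 358 + 316 = 674 kg/hr
x3 = (F1*x1 + F2*x2)/F3
x3 = (358*0.79 + 316*0.51) / 674
x3 = 65.87%


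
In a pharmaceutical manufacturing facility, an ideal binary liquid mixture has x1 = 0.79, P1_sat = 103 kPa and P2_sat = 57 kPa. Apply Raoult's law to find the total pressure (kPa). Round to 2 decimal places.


P = x1*P1_sat + x2*P2_sat
x2 = 1 - x1 = 1 - 0.79 = 0.21
P = 0.79*103 + 0.21*57
P = 81.37 + 11.97
P = 93.34 kPa


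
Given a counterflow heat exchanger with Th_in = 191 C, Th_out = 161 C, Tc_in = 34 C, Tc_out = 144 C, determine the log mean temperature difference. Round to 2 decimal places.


dT1 = Th_in - Tc_out = 191 - 144 = 47
dT2 = Th_out - Tc_in = 161 - 34 = 127
LMTD = (dT1 - dT2) / ln(dT1/dT2)
LMTD = (47 - 127) / ln(47/127)
LMTD = 80.48 K


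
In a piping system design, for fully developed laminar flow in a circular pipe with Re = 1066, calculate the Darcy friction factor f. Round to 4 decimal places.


f = 64 / Re
f = 64 / 1066
f = 0.0600


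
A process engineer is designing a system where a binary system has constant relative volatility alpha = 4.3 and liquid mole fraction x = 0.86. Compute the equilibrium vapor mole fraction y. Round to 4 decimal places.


y = alpha*x / (1 + (alpha-1)*x)
y = 4.3*0.86 / (1 + (4.3-1)*0.86)
y = 3.698 / (1 + 2.838)
y = 3.698 / 3.838
y = 0.9635


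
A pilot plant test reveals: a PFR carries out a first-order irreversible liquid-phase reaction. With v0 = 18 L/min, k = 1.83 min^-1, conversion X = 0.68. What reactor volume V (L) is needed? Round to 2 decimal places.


V = (v0/k) * ln(1/(1-X))
V = (18/1.83) * ln(1/(1-0.68))
V = 9.836066 * ln(3.125)
V = 9.836066 * 1.139434
V = 11.21 L


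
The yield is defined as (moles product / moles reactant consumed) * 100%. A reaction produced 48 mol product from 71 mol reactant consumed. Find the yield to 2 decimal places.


Yield = (moles product / moles consumed) * 100%
Yield = (48 / 71) * 100
Yield = 0.6761 * 100
Yield = 67.61%


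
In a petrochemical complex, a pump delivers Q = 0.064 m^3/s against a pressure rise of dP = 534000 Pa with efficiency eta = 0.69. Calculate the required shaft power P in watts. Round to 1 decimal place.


P = Q * dP / eta
P = 0.064 * 534000 / 0.69
P = 34176.0 / 0.69
P = 49530.4 W


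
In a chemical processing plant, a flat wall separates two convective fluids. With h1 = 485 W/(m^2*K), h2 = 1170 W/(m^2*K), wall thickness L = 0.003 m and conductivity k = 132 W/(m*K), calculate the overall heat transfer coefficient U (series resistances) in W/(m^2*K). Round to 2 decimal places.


1/U = 1/h1 + L/k + 1/h2
1/U = 1/485 + 0.003/132 + 1/1170
1/U = 0.0020618557 + 2.27273e-05 + 0.0008547009
1/U = 0.0029392839
U = 340.22 W/(m^2*K)


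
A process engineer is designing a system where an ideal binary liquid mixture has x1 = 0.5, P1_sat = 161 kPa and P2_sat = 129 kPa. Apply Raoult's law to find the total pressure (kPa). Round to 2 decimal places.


P = x1*P1_sat + x2*P2_sat
x2 = 1 - x1 = 1 - 0.5 = 0.5
P = 0.5*161 + 0.5*129
P = 80.5 + 64.5
P = 145.00 kPa


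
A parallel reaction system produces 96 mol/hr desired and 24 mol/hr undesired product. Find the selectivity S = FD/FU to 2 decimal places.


S = desired product rate / undesired product rate
S = 96 / 24
S = 4.00
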